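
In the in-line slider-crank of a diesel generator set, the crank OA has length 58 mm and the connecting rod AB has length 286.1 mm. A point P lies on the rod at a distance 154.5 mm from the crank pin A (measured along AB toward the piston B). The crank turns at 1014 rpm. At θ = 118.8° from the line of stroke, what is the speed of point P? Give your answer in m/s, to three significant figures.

ω = 106.2 rad/s.  Crank-pin speed |V_A| = rω = 6.1588 m/s, perpendicular to OA.
Rod angle: sinφ = −(r/L) sinθ ⇒ φ = -10.233°; ω_rod = −rω cosθ/√(L²−r²sin²θ) = +10.538 rad/s.
V_P = V_A + ω_rod × AP, with AP = 0.1545 m along the rod.
Components: V_Px = −rω sinθ − a·ω_rod·sinφ = -5.1077 m/s;  V_Py = rω cosθ + a·ω_rod·cosφ = -1.3648 m/s.
|V_P| = √(V_Px² + V_Py²) = 5.2869 m/s.

5.29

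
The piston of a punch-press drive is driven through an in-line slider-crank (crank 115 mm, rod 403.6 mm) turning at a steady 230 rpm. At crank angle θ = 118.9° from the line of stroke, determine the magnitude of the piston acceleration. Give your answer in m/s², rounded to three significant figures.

42.4

ω = 2π·230/60 = 24.09 rad/s
x(θ) = r cosθ + √(L² − r² sin²θ); with ω constant, a = ω²·d²x/dθ².
d²x/dθ² = −r cosθ − r²(cos2θ)/√u − r⁴ sin²2θ/(4u^{3/2}),  u = L² − r² sin²θ = 0.152757 m².
Substituting r = 0.115 m, L = 0.4036 m, θ = 118.9°: d²x/dθ² = +0.073084 m.
a = ω²·d²x/dθ² = (24.09)²·(+0.073084) = +42.397 m/s²;  |a| = 42.397 m/s².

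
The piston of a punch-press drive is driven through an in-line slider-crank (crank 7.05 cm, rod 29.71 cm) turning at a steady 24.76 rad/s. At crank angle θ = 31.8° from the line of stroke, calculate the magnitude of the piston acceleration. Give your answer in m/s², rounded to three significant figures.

41.4

ω = 24.76 rad/s
x(θ) = r cosθ + √(L² − r² sin²θ); with ω constant, a = ω²·d²x/dθ².
d²x/dθ² = −r cosθ − r²(cos2θ)/√u − r⁴ sin²2θ/(4u^{3/2}),  u = L² − r² sin²θ = 0.0868883 m².
Substituting r = 0.0705 m, L = 0.2971 m, θ = 31.8°: d²x/dθ² = -0.067608 m.
a = ω²·d²x/dθ² = (24.76)²·(-0.067608) = -41.448 m/s²;  |a| = 41.448 m/s².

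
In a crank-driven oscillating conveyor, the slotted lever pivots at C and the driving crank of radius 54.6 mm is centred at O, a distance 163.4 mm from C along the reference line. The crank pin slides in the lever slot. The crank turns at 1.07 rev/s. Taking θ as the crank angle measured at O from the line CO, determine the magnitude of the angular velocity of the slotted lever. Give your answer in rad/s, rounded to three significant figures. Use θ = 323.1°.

1.55

ω = 6.723 rad/s (from 1.07 rev/s).
Crank pin A relative to C: A = (d + r cosθ, r sinθ); lever angle φ = atan2(r sinθ, d + r cosθ).
Differentiating tanφ: φ̇ = rω(d cosθ + r)/(d² + r² + 2dr cosθ).
d² + r² + 2dr cosθ = |CA|² = 0.0439497 m²;  d cosθ + r = +0.18527 m.
|ω_lever| = |0.0546·6.723·+0.18527| / 0.0439497 = 1.5474 rad/s.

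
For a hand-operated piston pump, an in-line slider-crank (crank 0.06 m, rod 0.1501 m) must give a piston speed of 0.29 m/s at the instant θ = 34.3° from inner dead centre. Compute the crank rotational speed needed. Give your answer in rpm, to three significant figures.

For an in-line slider-crank, |v_piston| = rω|sinθ|·[1 + r cosθ/√(L² − r² sin²θ)].
With r = 0.06 m, L = 0.1501 m, θ = 34.3°: the bracketed kinematic factor |dx/dθ| = 0.045271 m.
ω = v/|dx/dθ| = 0.29/0.045271 = 6.4058 rad/s.
N = 60ω/(2π) = 61.171 rpm.

61.2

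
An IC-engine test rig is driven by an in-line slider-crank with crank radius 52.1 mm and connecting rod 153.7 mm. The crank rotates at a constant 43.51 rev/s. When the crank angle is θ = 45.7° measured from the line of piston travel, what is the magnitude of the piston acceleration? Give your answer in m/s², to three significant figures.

ω = 2π·43.5 = 273.4 rad/s
x(θ) = r cosθ + √(L² − r² sin²θ); with ω constant, a = ω²·d²x/dθ².
d²x/dθ² = −r cosθ − r²(cos2θ)/√u − r⁴ sin²2θ/(4u^{3/2}),  u = L² − r² sin²θ = 0.0222333 m².
Substituting r = 0.0521 m, L = 0.1537 m, θ = 45.7°: d²x/dθ² = -0.036498 m.
a = ω²·d²x/dθ² = (273.4)²·(-0.036498) = -2727.8 m/s²;  |a| = 2727.8 m/s².

2730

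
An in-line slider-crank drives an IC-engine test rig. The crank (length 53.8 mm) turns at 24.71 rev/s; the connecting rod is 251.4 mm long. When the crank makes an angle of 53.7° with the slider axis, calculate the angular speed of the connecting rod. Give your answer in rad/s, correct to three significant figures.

20.0

ω = 155.3 rad/s (converted from 24.71 rev/s).
The rod makes angle φ with the slider axis where L sinφ = r sinθ; differentiating, L cosφ·φ̇ = r ω cosθ.
L cosφ = √(L² − r² sin²θ) = 0.24763 m.
|ω_rod| = r ω |cosθ| / √(L² − r² sin²θ) = 0.0538·155.3·0.59201/0.24763 = 19.969 rad/s.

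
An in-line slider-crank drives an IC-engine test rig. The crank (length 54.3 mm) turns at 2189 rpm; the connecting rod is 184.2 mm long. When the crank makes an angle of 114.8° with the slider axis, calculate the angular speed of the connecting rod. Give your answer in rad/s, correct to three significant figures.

29.4

ω = 229.2 rad/s (converted from 2189 rpm).
The rod makes angle φ with the slider axis where L sinφ = r sinθ; differentiating, L cosφ·φ̇ = r ω cosθ.
L cosφ = √(L² − r² sin²θ) = 0.17748 m.
|ω_rod| = r ω |cosθ| / √(L² − r² sin²θ) = 0.0543·229.2·0.41945/0.17748 = 29.417 rad/s.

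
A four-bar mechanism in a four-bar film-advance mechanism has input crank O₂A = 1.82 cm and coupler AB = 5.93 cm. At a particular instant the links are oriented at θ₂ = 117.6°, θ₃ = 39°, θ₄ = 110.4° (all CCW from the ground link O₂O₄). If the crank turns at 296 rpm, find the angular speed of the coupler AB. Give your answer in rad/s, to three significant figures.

1.26

ω₂ = 31 rad/s (from 296 rpm).
Differentiating the loop-closure r₂e^{iθ₂}+r₃e^{iθ₃}=r₁+r₄e^{iθ₄} gives r₂ω₂e^{iθ₂}+r₃ω₃e^{iθ₃}=r₄ω₄e^{iθ₄}.
Eliminating the other unknown: ω₃ = r₂ω₂ sin(θ₄−θ₂) / [r₃ sin(θ₃−θ₄)].
Numerator sine = -0.12533; denominator sine = -0.94777.
Result = 0.0182·31·(-0.12533) / (0.0593·(-0.94777)) = +1.2581 rad/s; magnitude 1.2581 rad/s.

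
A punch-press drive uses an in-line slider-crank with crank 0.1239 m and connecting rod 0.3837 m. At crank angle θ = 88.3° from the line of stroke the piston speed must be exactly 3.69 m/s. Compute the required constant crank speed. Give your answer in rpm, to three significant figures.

For an in-line slider-crank, |v_piston| = rω|sinθ|·[1 + r cosθ/√(L² − r² sin²θ)].
With r = 0.1239 m, L = 0.3837 m, θ = 88.3°: the bracketed kinematic factor |dx/dθ| = 0.1251 m.
ω = v/|dx/dθ| = 3.69/0.1251 = 29.497 rad/s.
N = 60ω/(2π) = 281.67 rpm.

282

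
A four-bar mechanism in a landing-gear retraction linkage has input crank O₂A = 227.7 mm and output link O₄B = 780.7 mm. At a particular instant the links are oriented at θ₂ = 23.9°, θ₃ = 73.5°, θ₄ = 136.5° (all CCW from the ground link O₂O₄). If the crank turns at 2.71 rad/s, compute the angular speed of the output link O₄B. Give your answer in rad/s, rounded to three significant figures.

0.676

ω₂ = 2.71 rad/s
Differentiating the loop-closure r₂e^{iθ₂}+r₃e^{iθ₃}=r₁+r₄e^{iθ₄} gives r₂ω₂e^{iθ₂}+r₃ω₃e^{iθ₃}=r₄ω₄e^{iθ₄}.
Eliminating the other unknown: ω₄ = r₂ω₂ sin(θ₂−θ₃) / [r₄ sin(θ₄−θ₃)].
Numerator sine = -0.76154; denominator sine = +0.89101.
Result = 0.2277·2.71·(-0.76154) / (0.7807·(+0.89101)) = -0.67555 rad/s; magnitude 0.67555 rad/s.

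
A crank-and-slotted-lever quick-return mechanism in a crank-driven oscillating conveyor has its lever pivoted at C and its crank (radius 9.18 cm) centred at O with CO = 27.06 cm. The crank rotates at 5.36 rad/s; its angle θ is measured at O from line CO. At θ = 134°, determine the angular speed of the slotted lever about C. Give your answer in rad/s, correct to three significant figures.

ω = 5.36 rad/s
Crank pin A relative to C: A = (d + r cosθ, r sinθ); lever angle φ = atan2(r sinθ, d + r cosθ).
Differentiating tanφ: φ̇ = rω(d cosθ + r)/(d² + r² + 2dr cosθ).
d² + r² + 2dr cosθ = |CA|² = 0.0471395 m²;  d cosθ + r = -0.096175 m.
|ω_lever| = |0.0918·5.36·-0.096175| / 0.0471395 = 1.0039 rad/s.

1.00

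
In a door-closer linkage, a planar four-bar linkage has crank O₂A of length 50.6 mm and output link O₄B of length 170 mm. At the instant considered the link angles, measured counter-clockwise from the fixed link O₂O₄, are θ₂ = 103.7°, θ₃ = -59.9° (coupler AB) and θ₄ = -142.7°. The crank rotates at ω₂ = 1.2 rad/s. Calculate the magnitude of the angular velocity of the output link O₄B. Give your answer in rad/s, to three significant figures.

ω₂ = 1.2 rad/s
Differentiating the loop-closure r₂e^{iθ₂}+r₃e^{iθ₃}=r₁+r₄e^{iθ₄} gives r₂ω₂e^{iθ₂}+r₃ω₃e^{iθ₃}=r₄ω₄e^{iθ₄}.
Eliminating the other unknown: ω₄ = r₂ω₂ sin(θ₂−θ₃) / [r₄ sin(θ₄−θ₃)].
Numerator sine = +0.28234; denominator sine = -0.99211.
Result = 0.0506·1.2·(+0.28234) / (0.17·(-0.99211)) = -0.10165 rad/s; magnitude 0.10165 rad/s.

0.102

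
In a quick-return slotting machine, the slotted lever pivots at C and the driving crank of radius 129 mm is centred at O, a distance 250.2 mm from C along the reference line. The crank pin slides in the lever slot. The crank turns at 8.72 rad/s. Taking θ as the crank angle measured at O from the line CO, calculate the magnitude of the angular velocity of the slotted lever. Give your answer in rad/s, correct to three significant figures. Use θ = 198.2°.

6.82

ω = 8.72 rad/s
Crank pin A relative to C: A = (d + r cosθ, r sinθ); lever angle φ = atan2(r sinθ, d + r cosθ).
Differentiating tanφ: φ̇ = rω(d cosθ + r)/(d² + r² + 2dr cosθ).
d² + r² + 2dr cosθ = |CA|² = 0.0179188 m²;  d cosθ + r = -0.10868 m.
|ω_lever| = |0.129·8.72·-0.10868| / 0.0179188 = 6.8227 rad/s.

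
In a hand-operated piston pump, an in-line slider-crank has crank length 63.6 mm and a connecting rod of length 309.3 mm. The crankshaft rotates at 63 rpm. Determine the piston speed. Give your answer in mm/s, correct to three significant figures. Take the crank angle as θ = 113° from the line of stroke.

ω = 2π·63/60 = 6.597 rad/s
For an in-line slider-crank, x = r cosθ + √(L² − r² sin²θ), so v = −rω sinθ·[1 + r cosθ/√(L² − r² sin²θ)].
With r = 0.0636 m, L = 0.3093 m, θ = 113°: √(L² − r² sin²θ) = 0.30371 m.
v = −0.0636·6.597·0.92050·[1 + 0.0636·-0.39073/0.30371] = -0.35463 m/s.
|v| = 0.35463 m/s = 354.63 mm/s.

355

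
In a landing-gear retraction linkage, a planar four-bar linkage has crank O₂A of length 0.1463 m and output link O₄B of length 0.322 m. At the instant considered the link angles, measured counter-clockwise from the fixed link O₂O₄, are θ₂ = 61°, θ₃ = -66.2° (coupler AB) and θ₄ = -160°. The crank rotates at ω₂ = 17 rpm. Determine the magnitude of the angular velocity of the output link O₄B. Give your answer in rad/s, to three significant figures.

ω₂ = 1.78 rad/s (from 17 rpm).
Differentiating the loop-closure r₂e^{iθ₂}+r₃e^{iθ₃}=r₁+r₄e^{iθ₄} gives r₂ω₂e^{iθ₂}+r₃ω₃e^{iθ₃}=r₄ω₄e^{iθ₄}.
Eliminating the other unknown: ω₄ = r₂ω₂ sin(θ₂−θ₃) / [r₄ sin(θ₄−θ₃)].
Numerator sine = +0.79653; denominator sine = -0.99780.
Result = 0.1463·1.78·(+0.79653) / (0.322·(-0.99780)) = -0.64569 rad/s; magnitude 0.64569 rad/s.

0.646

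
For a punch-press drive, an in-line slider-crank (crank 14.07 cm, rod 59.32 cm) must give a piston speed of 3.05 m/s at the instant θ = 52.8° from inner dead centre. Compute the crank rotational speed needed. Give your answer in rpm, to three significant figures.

For an in-line slider-crank, |v_piston| = rω|sinθ|·[1 + r cosθ/√(L² − r² sin²θ)].
With r = 0.1407 m, L = 0.5932 m, θ = 52.8°: the bracketed kinematic factor |dx/dθ| = 0.12844 m.
ω = v/|dx/dθ| = 3.05/0.12844 = 23.747 rad/s.
N = 60ω/(2π) = 226.77 rpm.

227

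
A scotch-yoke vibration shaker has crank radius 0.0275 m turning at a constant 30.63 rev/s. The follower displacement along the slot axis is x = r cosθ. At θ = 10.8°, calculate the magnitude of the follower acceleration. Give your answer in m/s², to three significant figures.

1000

ω = 192.5 rad/s (from 30.63 rev/s).
x = r cosθ ⇒ ẍ = −rω² cosθ (ω constant).
|a| = rω²|cosθ| = 0.0275·(192.5)²·|cos 10.8°| = 1000.5 m/s².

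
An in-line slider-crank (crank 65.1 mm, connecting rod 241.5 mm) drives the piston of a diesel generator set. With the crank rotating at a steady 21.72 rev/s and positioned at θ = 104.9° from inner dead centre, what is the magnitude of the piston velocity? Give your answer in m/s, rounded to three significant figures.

7.97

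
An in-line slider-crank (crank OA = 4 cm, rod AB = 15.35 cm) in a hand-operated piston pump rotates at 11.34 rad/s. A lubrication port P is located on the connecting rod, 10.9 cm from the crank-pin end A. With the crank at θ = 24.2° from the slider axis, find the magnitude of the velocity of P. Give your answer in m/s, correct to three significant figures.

0.248

ω = 11.34 rad/s.  Crank-pin speed |V_A| = rω = 0.4536 m/s, perpendicular to OA.
Rod angle: sinφ = −(r/L) sinθ ⇒ φ = -6.132°; ω_rod = −rω cosθ/√(L²−r²sin²θ) = -2.7109 rad/s.
V_P = V_A + ω_rod × AP, with AP = 0.109 m along the rod.
Components: V_Px = −rω sinθ − a·ω_rod·sinφ = -0.2175 m/s;  V_Py = rω cosθ + a·ω_rod·cosφ = +0.11994 m/s.
|V_P| = √(V_Px² + V_Py²) = 0.24838 m/s.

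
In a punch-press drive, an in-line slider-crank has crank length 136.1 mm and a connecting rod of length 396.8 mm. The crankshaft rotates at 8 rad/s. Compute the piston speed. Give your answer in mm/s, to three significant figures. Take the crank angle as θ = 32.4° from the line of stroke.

ω = 8 rad/s
For an in-line slider-crank, x = r cosθ + √(L² − r² sin²θ), so v = −rω sinθ·[1 + r cosθ/√(L² − r² sin²θ)].
With r = 0.1361 m, L = 0.3968 m, θ = 32.4°: √(L² − r² sin²θ) = 0.39004 m.
v = −0.1361·8·0.53583·[1 + 0.1361·0.84433/0.39004] = -0.75529 m/s.
|v| = 0.75529 m/s = 755.29 mm/s.

755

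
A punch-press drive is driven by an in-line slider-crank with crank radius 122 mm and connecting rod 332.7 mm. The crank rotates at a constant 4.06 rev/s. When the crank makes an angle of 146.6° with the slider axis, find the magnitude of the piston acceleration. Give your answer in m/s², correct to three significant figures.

ω = 2π·4.06 = 25.51 rad/s
x(θ) = r cosθ + √(L² − r² sin²θ); with ω constant, a = ω²·d²x/dθ².
d²x/dθ² = −r cosθ − r²(cos2θ)/√u − r⁴ sin²2θ/(4u^{3/2}),  u = L² − r² sin²θ = 0.106179 m².
Substituting r = 0.122 m, L = 0.3327 m, θ = 146.6°: d²x/dθ² = +0.082505 m.
a = ω²·d²x/dθ² = (25.51)²·(+0.082505) = +53.69 m/s²;  |a| = 53.69 m/s².

53.7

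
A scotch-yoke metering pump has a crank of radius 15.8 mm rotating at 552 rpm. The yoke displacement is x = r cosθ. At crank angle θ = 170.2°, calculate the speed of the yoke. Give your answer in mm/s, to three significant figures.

155

ω = 57.81 rad/s (from 552 rpm).
x = r cosθ ⇒ ẋ = −rω sinθ.
|v| = rω|sinθ| = 0.0158·57.81·|sin 170.2°| = 0.15546 m/s = 155.46 mm/s.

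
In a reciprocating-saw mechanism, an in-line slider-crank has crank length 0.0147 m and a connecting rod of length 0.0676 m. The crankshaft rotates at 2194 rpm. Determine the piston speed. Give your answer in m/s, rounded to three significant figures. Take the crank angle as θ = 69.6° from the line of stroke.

3.41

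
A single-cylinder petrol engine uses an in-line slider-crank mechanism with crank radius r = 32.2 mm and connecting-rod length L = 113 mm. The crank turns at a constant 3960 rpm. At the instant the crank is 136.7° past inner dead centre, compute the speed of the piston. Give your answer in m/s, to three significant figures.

ω = 2π·3960/60 = 414.7 rad/s
For an in-line slider-crank, x = r cosθ + √(L² − r² sin²θ), so v = −rω sinθ·[1 + r cosθ/√(L² − r² sin²θ)].
With r = 0.0322 m, L = 0.113 m, θ = 136.7°: √(L² − r² sin²θ) = 0.11082 m.
v = −0.0322·414.7·0.68582·[1 + 0.0322·-0.72777/0.11082] = -7.2212 m/s.
|v| = 7.2212 m/s.

7.22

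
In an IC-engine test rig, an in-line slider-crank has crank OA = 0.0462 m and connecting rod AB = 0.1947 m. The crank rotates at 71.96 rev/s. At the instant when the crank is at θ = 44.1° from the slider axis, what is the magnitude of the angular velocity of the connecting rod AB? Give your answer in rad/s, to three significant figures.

78.1

ω = 452.1 rad/s (converted from 71.96 rev/s).
The rod makes angle φ with the slider axis where L sinφ = r sinθ; differentiating, L cosφ·φ̇ = r ω cosθ.
L cosφ = √(L² − r² sin²θ) = 0.19203 m.
|ω_rod| = r ω |cosθ| / √(L² − r² sin²θ) = 0.0462·452.1·0.71813/0.19203 = 78.118 rad/s.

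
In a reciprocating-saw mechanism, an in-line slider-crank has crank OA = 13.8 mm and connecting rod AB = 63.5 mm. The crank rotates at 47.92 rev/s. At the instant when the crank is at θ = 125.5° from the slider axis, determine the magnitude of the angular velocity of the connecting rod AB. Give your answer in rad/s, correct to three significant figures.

ω = 301.1 rad/s (converted from 47.92 rev/s).
The rod makes angle φ with the slider axis where L sinφ = r sinθ; differentiating, L cosφ·φ̇ = r ω cosθ.
L cosφ = √(L² − r² sin²θ) = 0.062498 m.
|ω_rod| = r ω |cosθ| / √(L² − r² sin²θ) = 0.0138·301.1·0.58070/0.062498 = 38.607 rad/s.

38.6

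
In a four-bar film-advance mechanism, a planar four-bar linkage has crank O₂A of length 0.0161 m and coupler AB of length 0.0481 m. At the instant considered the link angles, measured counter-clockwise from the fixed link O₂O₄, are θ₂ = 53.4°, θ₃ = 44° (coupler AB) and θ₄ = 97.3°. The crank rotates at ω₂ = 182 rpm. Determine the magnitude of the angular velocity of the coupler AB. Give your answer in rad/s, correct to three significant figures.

5.52

ω₂ = 19.06 rad/s (from 182 rpm).
Differentiating the loop-closure r₂e^{iθ₂}+r₃e^{iθ₃}=r₁+r₄e^{iθ₄} gives r₂ω₂e^{iθ₂}+r₃ω₃e^{iθ₃}=r₄ω₄e^{iθ₄}.
Eliminating the other unknown: ω₃ = r₂ω₂ sin(θ₄−θ₂) / [r₃ sin(θ₃−θ₄)].
Numerator sine = +0.69340; denominator sine = -0.80178.
Result = 0.0161·19.06·(+0.69340) / (0.0481·(-0.80178)) = -5.5171 rad/s; magnitude 5.5171 rad/s.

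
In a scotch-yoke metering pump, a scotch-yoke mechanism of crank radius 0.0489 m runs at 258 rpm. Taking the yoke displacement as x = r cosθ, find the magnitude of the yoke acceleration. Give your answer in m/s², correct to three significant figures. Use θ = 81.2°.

ω = 27.02 rad/s (from 258 rpm).
x = r cosθ ⇒ ẍ = −rω² cosθ (ω constant).
|a| = rω²|cosθ| = 0.0489·(27.02)²·|cos 81.2°| = 5.4608 m/s².

5.46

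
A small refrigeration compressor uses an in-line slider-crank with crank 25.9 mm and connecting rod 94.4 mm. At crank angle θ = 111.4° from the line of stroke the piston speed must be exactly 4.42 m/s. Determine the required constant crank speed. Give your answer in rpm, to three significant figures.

1950

For an in-line slider-crank, |v_piston| = rω|sinθ|·[1 + r cosθ/√(L² − r² sin²θ)].
With r = 0.0259 m, L = 0.0944 m, θ = 111.4°: the bracketed kinematic factor |dx/dθ| = 0.021617 m.
ω = v/|dx/dθ| = 4.42/0.021617 = 204.46 rad/s.
N = 60ω/(2π) = 1952.5 rpm.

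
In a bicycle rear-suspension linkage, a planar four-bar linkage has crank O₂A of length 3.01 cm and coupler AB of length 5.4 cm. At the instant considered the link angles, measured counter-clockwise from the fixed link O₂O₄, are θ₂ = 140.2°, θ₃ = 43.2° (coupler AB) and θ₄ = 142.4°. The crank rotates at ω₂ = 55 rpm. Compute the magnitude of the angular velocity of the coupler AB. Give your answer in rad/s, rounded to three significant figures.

0.125

ω₂ = 5.76 rad/s (from 55 rpm).
Differentiating the loop-closure r₂e^{iθ₂}+r₃e^{iθ₃}=r₁+r₄e^{iθ₄} gives r₂ω₂e^{iθ₂}+r₃ω₃e^{iθ₃}=r₄ω₄e^{iθ₄}.
Eliminating the other unknown: ω₃ = r₂ω₂ sin(θ₄−θ₂) / [r₃ sin(θ₃−θ₄)].
Numerator sine = +0.03839; denominator sine = -0.98714.
Result = 0.0301·5.76·(+0.03839) / (0.054·(-0.98714)) = -0.12485 rad/s; magnitude 0.12485 rad/s.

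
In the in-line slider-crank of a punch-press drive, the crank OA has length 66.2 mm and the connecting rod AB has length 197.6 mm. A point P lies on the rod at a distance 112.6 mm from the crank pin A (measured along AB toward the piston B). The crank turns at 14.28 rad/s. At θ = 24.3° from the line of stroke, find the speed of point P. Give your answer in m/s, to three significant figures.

ω = 14.28 rad/s.  Crank-pin speed |V_A| = rω = 0.94534 m/s, perpendicular to OA.
Rod angle: sinφ = −(r/L) sinθ ⇒ φ = -7.924°; ω_rod = −rω cosθ/√(L²−r²sin²θ) = -4.4023 rad/s.
V_P = V_A + ω_rod × AP, with AP = 0.1126 m along the rod.
Components: V_Px = −rω sinθ − a·ω_rod·sinφ = -0.45736 m/s;  V_Py = rω cosθ + a·ω_rod·cosφ = +0.37062 m/s.
|V_P| = √(V_Px² + V_Py²) = 0.58867 m/s.

0.589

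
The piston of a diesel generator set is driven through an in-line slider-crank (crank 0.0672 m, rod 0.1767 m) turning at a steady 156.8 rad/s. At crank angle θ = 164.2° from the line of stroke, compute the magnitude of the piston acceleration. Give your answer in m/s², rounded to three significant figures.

1050

ω = 156.8 rad/s
x(θ) = r cosθ + √(L² − r² sin²θ); with ω constant, a = ω²·d²x/dθ².
d²x/dθ² = −r cosθ − r²(cos2θ)/√u − r⁴ sin²2θ/(4u^{3/2}),  u = L² − r² sin²θ = 0.0308881 m².
Substituting r = 0.0672 m, L = 0.1767 m, θ = 164.2°: d²x/dθ² = +0.042518 m.
a = ω²·d²x/dθ² = (156.8)²·(+0.042518) = +1045.4 m/s²;  |a| = 1045.4 m/s².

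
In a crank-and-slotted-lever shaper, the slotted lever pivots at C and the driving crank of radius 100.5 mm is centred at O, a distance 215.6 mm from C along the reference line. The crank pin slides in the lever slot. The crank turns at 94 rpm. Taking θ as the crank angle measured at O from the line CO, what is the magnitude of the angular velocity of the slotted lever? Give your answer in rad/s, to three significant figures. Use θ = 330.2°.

ω = 9.844 rad/s (from 94 rpm).
Crank pin A relative to C: A = (d + r cosθ, r sinθ); lever angle φ = atan2(r sinθ, d + r cosθ).
Differentiating tanφ: φ̇ = rω(d cosθ + r)/(d² + r² + 2dr cosθ).
d² + r² + 2dr cosθ = |CA|² = 0.0941887 m²;  d cosθ + r = +0.28759 m.
|ω_lever| = |0.1005·9.844·+0.28759| / 0.0941887 = 3.0206 rad/s.

3.02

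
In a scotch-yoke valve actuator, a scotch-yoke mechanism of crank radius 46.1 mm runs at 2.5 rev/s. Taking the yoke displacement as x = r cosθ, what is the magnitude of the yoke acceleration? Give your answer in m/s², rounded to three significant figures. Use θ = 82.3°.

1.52

ω = 15.71 rad/s (from 2.5 rev/s).
x = r cosθ ⇒ ẍ = −rω² cosθ (ω constant).
|a| = rω²|cosθ| = 0.0461·(15.71)²·|cos 82.3°| = 1.5241 m/s².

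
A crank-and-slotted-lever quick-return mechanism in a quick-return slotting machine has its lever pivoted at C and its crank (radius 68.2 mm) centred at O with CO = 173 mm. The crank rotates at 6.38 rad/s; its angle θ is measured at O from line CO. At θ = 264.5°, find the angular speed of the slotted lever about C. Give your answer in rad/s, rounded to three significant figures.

ω = 6.38 rad/s
Crank pin A relative to C: A = (d + r cosθ, r sinθ); lever angle φ = atan2(r sinθ, d + r cosθ).
Differentiating tanφ: φ̇ = rω(d cosθ + r)/(d² + r² + 2dr cosθ).
d² + r² + 2dr cosθ = |CA|² = 0.0323185 m²;  d cosθ + r = +0.051619 m.
|ω_lever| = |0.0682·6.38·+0.051619| / 0.0323185 = 0.69496 rad/s.

0.695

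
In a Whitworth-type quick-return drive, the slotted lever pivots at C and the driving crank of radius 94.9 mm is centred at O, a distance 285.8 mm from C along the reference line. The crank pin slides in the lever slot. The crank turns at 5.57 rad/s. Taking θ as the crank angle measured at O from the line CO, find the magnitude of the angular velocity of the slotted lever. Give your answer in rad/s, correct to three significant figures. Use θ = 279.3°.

0.750

ω = 5.57 rad/s
Crank pin A relative to C: A = (d + r cosθ, r sinθ); lever angle φ = atan2(r sinθ, d + r cosθ).
Differentiating tanφ: φ̇ = rω(d cosθ + r)/(d² + r² + 2dr cosθ).
d² + r² + 2dr cosθ = |CA|² = 0.0994538 m²;  d cosθ + r = +0.14109 m.
|ω_lever| = |0.0949·5.57·+0.14109| / 0.0994538 = 0.74987 rad/s.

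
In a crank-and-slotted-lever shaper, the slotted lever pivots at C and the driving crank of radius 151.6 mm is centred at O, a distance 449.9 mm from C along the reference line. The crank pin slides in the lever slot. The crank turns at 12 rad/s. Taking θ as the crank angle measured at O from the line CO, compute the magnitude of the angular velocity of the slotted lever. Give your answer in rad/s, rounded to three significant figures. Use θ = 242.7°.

ω = 12 rad/s
Crank pin A relative to C: A = (d + r cosθ, r sinθ); lever angle φ = atan2(r sinθ, d + r cosθ).
Differentiating tanφ: φ̇ = rω(d cosθ + r)/(d² + r² + 2dr cosθ).
d² + r² + 2dr cosθ = |CA|² = 0.162828 m²;  d cosθ + r = -0.054746 m.
|ω_lever| = |0.1516·12·-0.054746| / 0.162828 = 0.61165 rad/s.

0.612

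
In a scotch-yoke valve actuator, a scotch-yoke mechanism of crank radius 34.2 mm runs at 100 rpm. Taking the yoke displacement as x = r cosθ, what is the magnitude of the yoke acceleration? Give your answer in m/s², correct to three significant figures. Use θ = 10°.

3.69

ω = 10.47 rad/s (from 100 rpm).
x = r cosθ ⇒ ẍ = −rω² cosθ (ω constant).
|a| = rω²|cosθ| = 0.0342·(10.47)²·|cos 10°| = 3.6935 m/s².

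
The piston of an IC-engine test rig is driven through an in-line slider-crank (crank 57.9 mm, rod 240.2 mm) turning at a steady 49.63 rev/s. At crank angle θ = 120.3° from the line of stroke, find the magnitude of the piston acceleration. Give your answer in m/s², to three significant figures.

ω = 2π·49.6 = 311.8 rad/s
x(θ) = r cosθ + √(L² − r² sin²θ); with ω constant, a = ω²·d²x/dθ².
d²x/dθ² = −r cosθ − r²(cos2θ)/√u − r⁴ sin²2θ/(4u^{3/2}),  u = L² − r² sin²θ = 0.055197 m².
Substituting r = 0.0579 m, L = 0.2402 m, θ = 120.3°: d²x/dθ² = +0.036053 m.
a = ω²·d²x/dθ² = (311.8)²·(+0.036053) = +3505.8 m/s²;  |a| = 3505.8 m/s².

3510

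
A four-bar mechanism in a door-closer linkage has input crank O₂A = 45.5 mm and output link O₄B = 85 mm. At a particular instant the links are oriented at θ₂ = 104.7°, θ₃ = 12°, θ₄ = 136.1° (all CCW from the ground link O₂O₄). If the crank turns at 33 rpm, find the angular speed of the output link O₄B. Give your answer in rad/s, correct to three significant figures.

ω₂ = 3.456 rad/s (from 33 rpm).
Differentiating the loop-closure r₂e^{iθ₂}+r₃e^{iθ₃}=r₁+r₄e^{iθ₄} gives r₂ω₂e^{iθ₂}+r₃ω₃e^{iθ₃}=r₄ω₄e^{iθ₄}.
Eliminating the other unknown: ω₄ = r₂ω₂ sin(θ₂−θ₃) / [r₄ sin(θ₄−θ₃)].
Numerator sine = +0.99889; denominator sine = +0.82806.
Result = 0.0455·3.456·(+0.99889) / (0.085·(+0.82806)) = +2.2315 rad/s; magnitude 2.2315 rad/s.

2.23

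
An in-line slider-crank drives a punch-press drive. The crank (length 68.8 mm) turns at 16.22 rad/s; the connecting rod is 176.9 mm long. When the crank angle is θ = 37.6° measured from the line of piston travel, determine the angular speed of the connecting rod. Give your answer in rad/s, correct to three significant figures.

ω = 16.22 rad/s
The rod makes angle φ with the slider axis where L sinφ = r sinθ; differentiating, L cosφ·φ̇ = r ω cosθ.
L cosφ = √(L² − r² sin²θ) = 0.17185 m.
|ω_rod| = r ω |cosθ| / √(L² − r² sin²θ) = 0.0688·16.22·0.79229/0.17185 = 5.1449 rad/s.

5.14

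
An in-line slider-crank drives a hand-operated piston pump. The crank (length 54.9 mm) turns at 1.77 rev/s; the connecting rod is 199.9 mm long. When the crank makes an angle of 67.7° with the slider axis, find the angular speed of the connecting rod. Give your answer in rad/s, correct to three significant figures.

ω = 11.12 rad/s (converted from 1.77 rev/s).
The rod makes angle φ with the slider axis where L sinφ = r sinθ; differentiating, L cosφ·φ̇ = r ω cosθ.
L cosφ = √(L² − r² sin²θ) = 0.19334 m.
|ω_rod| = r ω |cosθ| / √(L² − r² sin²θ) = 0.0549·11.12·0.37946/0.19334 = 1.1983 rad/s.

1.20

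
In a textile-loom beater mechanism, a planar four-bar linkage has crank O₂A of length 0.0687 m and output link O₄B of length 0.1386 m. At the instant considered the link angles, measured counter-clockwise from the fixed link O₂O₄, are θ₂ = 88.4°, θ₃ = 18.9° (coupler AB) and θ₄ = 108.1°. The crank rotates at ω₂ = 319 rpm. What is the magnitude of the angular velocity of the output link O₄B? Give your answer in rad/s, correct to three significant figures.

15.5

ω₂ = 33.41 rad/s (from 319 rpm).
Differentiating the loop-closure r₂e^{iθ₂}+r₃e^{iθ₃}=r₁+r₄e^{iθ₄} gives r₂ω₂e^{iθ₂}+r₃ω₃e^{iθ₃}=r₄ω₄e^{iθ₄}.
Eliminating the other unknown: ω₄ = r₂ω₂ sin(θ₂−θ₃) / [r₄ sin(θ₄−θ₃)].
Numerator sine = +0.93667; denominator sine = +0.99990.
Result = 0.0687·33.41·(+0.93667) / (0.1386·(+0.99990)) = +15.511 rad/s; magnitude 15.511 rad/s.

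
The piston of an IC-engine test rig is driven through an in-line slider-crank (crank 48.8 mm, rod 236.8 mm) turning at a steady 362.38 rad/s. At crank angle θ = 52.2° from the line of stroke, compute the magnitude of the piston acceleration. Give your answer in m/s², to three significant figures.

3610

ω = 362.4 rad/s
x(θ) = r cosθ + √(L² − r² sin²θ); with ω constant, a = ω²·d²x/dθ².
d²x/dθ² = −r cosθ − r²(cos2θ)/√u − r⁴ sin²2θ/(4u^{3/2}),  u = L² − r² sin²θ = 0.0545874 m².
Substituting r = 0.0488 m, L = 0.2368 m, θ = 52.2°: d²x/dθ² = -0.027479 m.
a = ω²·d²x/dθ² = (362.4)²·(-0.027479) = -3608.6 m/s²;  |a| = 3608.6 m/s².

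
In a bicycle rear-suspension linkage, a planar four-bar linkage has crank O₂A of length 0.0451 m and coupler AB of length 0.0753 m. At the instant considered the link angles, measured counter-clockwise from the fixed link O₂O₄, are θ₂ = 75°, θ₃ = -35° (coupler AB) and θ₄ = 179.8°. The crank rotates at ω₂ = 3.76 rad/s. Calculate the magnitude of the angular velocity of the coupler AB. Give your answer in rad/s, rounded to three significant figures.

ω₂ = 3.76 rad/s
Differentiating the loop-closure r₂e^{iθ₂}+r₃e^{iθ₃}=r₁+r₄e^{iθ₄} gives r₂ω₂e^{iθ₂}+r₃ω₃e^{iθ₃}=r₄ω₄e^{iθ₄}.
Eliminating the other unknown: ω₃ = r₂ω₂ sin(θ₄−θ₂) / [r₃ sin(θ₃−θ₄)].
Numerator sine = +0.96682; denominator sine = +0.57071.
Result = 0.0451·3.76·(+0.96682) / (0.0753·(+0.57071)) = +3.815 rad/s; magnitude 3.815 rad/s.

3.82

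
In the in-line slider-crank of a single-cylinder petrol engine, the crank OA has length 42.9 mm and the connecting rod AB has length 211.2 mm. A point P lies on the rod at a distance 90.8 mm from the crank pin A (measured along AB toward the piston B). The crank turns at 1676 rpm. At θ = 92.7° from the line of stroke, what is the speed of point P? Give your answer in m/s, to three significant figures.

ω = 175.5 rad/s.  Crank-pin speed |V_A| = rω = 7.5294 m/s, perpendicular to OA.
Rod angle: sinφ = −(r/L) sinθ ⇒ φ = -11.707°; ω_rod = −rω cosθ/√(L²−r²sin²θ) = +1.715 rad/s.
V_P = V_A + ω_rod × AP, with AP = 0.0908 m along the rod.
Components: V_Px = −rω sinθ − a·ω_rod·sinφ = -7.4894 m/s;  V_Py = rω cosθ + a·ω_rod·cosφ = -0.2022 m/s.
|V_P| = √(V_Px² + V_Py²) = 7.4922 m/s.

7.49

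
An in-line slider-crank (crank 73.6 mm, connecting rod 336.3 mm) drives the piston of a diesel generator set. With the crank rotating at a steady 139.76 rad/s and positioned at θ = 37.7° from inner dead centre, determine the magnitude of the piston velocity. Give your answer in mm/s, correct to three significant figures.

ω = 139.8 rad/s
For an in-line slider-crank, x = r cosθ + √(L² − r² sin²θ), so v = −rω sinθ·[1 + r cosθ/√(L² − r² sin²θ)].
With r = 0.0736 m, L = 0.3363 m, θ = 37.7°: √(L² − r² sin²θ) = 0.33327 m.
v = −0.0736·139.8·0.61153·[1 + 0.0736·0.79122/0.33327] = -7.3895 m/s.
|v| = 7.3895 m/s = 7389.5 mm/s.

7390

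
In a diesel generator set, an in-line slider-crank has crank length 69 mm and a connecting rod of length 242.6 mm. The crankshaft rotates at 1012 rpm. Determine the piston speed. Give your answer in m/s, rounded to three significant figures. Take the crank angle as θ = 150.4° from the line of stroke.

ω = 2π·1012/60 = 106 rad/s
For an in-line slider-crank, x = r cosθ + √(L² − r² sin²θ), so v = −rω sinθ·[1 + r cosθ/√(L² − r² sin²θ)].
With r = 0.069 m, L = 0.2426 m, θ = 150.4°: √(L² − r² sin²θ) = 0.24019 m.
v = −0.069·106·0.49394·[1 + 0.069·-0.86949/0.24019] = -2.7097 m/s.
|v| = 2.7097 m/s.

2.71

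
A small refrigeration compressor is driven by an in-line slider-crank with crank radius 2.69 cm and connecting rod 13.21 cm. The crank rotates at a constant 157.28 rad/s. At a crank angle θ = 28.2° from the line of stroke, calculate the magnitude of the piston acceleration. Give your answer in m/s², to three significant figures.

663

ω = 157.3 rad/s
x(θ) = r cosθ + √(L² − r² sin²θ); with ω constant, a = ω²·d²x/dθ².
d²x/dθ² = −r cosθ − r²(cos2θ)/√u − r⁴ sin²2θ/(4u^{3/2}),  u = L² − r² sin²θ = 0.0172888 m².
Substituting r = 0.0269 m, L = 0.1321 m, θ = 28.2°: d²x/dθ² = -0.026792 m.
a = ω²·d²x/dθ² = (157.3)²·(-0.026792) = -662.77 m/s²;  |a| = 662.77 m/s².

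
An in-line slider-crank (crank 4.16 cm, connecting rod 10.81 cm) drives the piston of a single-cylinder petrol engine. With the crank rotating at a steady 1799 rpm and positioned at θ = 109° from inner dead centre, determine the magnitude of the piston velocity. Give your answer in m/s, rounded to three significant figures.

ω = 2π·1799/60 = 188.4 rad/s
For an in-line slider-crank, x = r cosθ + √(L² − r² sin²θ), so v = −rω sinθ·[1 + r cosθ/√(L² − r² sin²θ)].
With r = 0.0416 m, L = 0.1081 m, θ = 109°: √(L² − r² sin²θ) = 0.10069 m.
v = −0.0416·188.4·0.94552·[1 + 0.0416·-0.32557/0.10069] = -6.4134 m/s.
|v| = 6.4134 m/s.

6.41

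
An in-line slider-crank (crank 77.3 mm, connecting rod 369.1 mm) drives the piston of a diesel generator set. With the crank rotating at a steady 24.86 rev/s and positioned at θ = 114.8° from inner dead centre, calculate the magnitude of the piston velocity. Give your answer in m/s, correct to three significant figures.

ω = 2π·24.9 = 156.2 rad/s
For an in-line slider-crank, x = r cosθ + √(L² − r² sin²θ), so v = −rω sinθ·[1 + r cosθ/√(L² − r² sin²θ)].
With r = 0.0773 m, L = 0.3691 m, θ = 114.8°: √(L² − r² sin²θ) = 0.36237 m.
v = −0.0773·156.2·0.90778·[1 + 0.0773·-0.41945/0.36237] = -9.98 m/s.
|v| = 9.98 m/s.

9.98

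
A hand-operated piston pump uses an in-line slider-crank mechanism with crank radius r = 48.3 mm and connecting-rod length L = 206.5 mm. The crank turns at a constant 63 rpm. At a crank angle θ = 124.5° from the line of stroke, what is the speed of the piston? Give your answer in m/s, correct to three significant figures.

0.227

ω = 2π·63/60 = 6.597 rad/s
For an in-line slider-crank, x = r cosθ + √(L² − r² sin²θ), so v = −rω sinθ·[1 + r cosθ/√(L² − r² sin²θ)].
With r = 0.0483 m, L = 0.2065 m, θ = 124.5°: √(L² − r² sin²θ) = 0.20263 m.
v = −0.0483·6.597·0.82413·[1 + 0.0483·-0.56641/0.20263] = -0.22715 m/s.
|v| = 0.22715 m/s.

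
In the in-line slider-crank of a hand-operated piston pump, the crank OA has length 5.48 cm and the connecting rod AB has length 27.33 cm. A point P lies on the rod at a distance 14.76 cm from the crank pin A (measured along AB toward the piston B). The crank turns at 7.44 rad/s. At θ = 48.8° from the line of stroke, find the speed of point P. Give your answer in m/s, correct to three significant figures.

ω = 7.44 rad/s.  Crank-pin speed |V_A| = rω = 0.40771 m/s, perpendicular to OA.
Rod angle: sinφ = −(r/L) sinθ ⇒ φ = -8.677°; ω_rod = −rω cosθ/√(L²−r²sin²θ) = -0.99402 rad/s.
V_P = V_A + ω_rod × AP, with AP = 0.1476 m along the rod.
Components: V_Px = −rω sinθ − a·ω_rod·sinφ = -0.3289 m/s;  V_Py = rω cosθ + a·ω_rod·cosφ = +0.12352 m/s.
|V_P| = √(V_Px² + V_Py²) = 0.35133 m/s.

0.351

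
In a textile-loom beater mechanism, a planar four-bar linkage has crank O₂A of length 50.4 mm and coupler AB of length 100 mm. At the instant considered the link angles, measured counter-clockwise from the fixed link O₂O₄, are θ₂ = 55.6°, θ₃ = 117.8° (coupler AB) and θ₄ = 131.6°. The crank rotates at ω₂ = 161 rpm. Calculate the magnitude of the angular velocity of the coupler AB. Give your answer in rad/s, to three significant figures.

34.6

ω₂ = 16.86 rad/s (from 161 rpm).
Differentiating the loop-closure r₂e^{iθ₂}+r₃e^{iθ₃}=r₁+r₄e^{iθ₄} gives r₂ω₂e^{iθ₂}+r₃ω₃e^{iθ₃}=r₄ω₄e^{iθ₄}.
Eliminating the other unknown: ω₃ = r₂ω₂ sin(θ₄−θ₂) / [r₃ sin(θ₃−θ₄)].
Numerator sine = +0.97030; denominator sine = -0.23853.
Result = 0.0504·16.86·(+0.97030) / (0.1·(-0.23853)) = -34.565 rad/s; magnitude 34.565 rad/s.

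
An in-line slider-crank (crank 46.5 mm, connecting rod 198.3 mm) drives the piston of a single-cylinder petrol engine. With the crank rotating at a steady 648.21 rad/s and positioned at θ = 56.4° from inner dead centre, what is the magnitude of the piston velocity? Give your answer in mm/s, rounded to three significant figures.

ω = 648.2 rad/s
For an in-line slider-crank, x = r cosθ + √(L² − r² sin²θ), so v = −rω sinθ·[1 + r cosθ/√(L² − r² sin²θ)].
With r = 0.0465 m, L = 0.1983 m, θ = 56.4°: √(L² − r² sin²θ) = 0.19448 m.
v = −0.0465·648.2·0.83292·[1 + 0.0465·0.55339/0.19448] = -28.428 m/s.
|v| = 28.428 m/s = 28428 mm/s.

28400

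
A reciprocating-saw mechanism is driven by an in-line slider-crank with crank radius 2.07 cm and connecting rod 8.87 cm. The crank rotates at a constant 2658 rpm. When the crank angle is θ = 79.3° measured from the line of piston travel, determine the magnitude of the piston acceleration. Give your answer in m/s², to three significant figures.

59.5

ω = 2π·2658/60 = 278.3 rad/s
x(θ) = r cosθ + √(L² − r² sin²θ); with ω constant, a = ω²·d²x/dθ².
d²x/dθ² = −r cosθ − r²(cos2θ)/√u − r⁴ sin²2θ/(4u^{3/2}),  u = L² − r² sin²θ = 0.00745397 m².
Substituting r = 0.0207 m, L = 0.0887 m, θ = 79.3°: d²x/dθ² = +0.00076806 m.
a = ω²·d²x/dθ² = (278.3)²·(+0.00076806) = +59.506 m/s²;  |a| = 59.506 m/s².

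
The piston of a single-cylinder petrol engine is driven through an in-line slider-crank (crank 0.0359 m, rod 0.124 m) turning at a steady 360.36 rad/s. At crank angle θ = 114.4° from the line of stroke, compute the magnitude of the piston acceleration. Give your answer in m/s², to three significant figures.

ω = 360.4 rad/s
x(θ) = r cosθ + √(L² − r² sin²θ); with ω constant, a = ω²·d²x/dθ².
d²x/dθ² = −r cosθ − r²(cos2θ)/√u − r⁴ sin²2θ/(4u^{3/2}),  u = L² − r² sin²θ = 0.0143071 m².
Substituting r = 0.0359 m, L = 0.124 m, θ = 114.4°: d²x/dθ² = +0.02179 m.
a = ω²·d²x/dθ² = (360.4)²·(+0.02179) = +2829.7 m/s²;  |a| = 2829.7 m/s².

2830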